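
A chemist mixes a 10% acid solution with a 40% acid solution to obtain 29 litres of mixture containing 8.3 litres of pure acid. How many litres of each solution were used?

litres of solution A: 11, litres of solution B: 18

Let a = litres of solution A, b = litres of solution B.
  a + b = 29
  (1/10)a + (2/5)b = 83/10
Row-reduce the augmented matrix:
R2 ← R2 − 1/10·R1.
R2 ← R2 / (3/10).
R1 ← R1 − 1·R2.
Reading off the reduced rows gives a = 11, b = 18.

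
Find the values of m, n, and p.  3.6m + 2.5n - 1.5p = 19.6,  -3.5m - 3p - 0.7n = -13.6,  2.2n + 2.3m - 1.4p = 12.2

m = 6, n = -2, p = -2

Row-reduce the augmented matrix:
R1 ← R1 / (18/5).
R2 ← R2 + 7/2·R1.
R3 ← R3 − 23/10·R1.
R2 ← R2 / (623/360).
R1 ← R1 − 25/36·R2.
R3 ← R3 − 217/360·R2.
R3 ← R3 / (989/890).
R1 ← R1 − 855/623·R3.
R2 ← R2 + 1605/623·R3.
Reading off the reduced rows gives m = 6, n = -2, p = -2.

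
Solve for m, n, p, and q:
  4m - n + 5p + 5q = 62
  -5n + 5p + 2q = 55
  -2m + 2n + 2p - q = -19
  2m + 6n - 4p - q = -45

m = 4, n = -6, p = 3, q = 5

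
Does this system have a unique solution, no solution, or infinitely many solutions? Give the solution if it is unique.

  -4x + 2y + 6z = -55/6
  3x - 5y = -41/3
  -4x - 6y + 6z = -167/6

x = -2/3, y = 7/3, z = -11/4

Row-reduce the augmented matrix:
R1 ← R1 / (-4).
R2 ← R2 − 3·R1.
R3 ← R3 + 4·R1.
R2 ← R2 / (-7/2).
R1 ← R1 + 1/2·R2.
R3 ← R3 + 8·R2.
R3 ← R3 / (-72/7).
R1 ← R1 + 15/7·R3.
R2 ← R2 + 9/7·R3.
Reading off the reduced rows gives x = -2/3, y = 7/3, z = -11/4.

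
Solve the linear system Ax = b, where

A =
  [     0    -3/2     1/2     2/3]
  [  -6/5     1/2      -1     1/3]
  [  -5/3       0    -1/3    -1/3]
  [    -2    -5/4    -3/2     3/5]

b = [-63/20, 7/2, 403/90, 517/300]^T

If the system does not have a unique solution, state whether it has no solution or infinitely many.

x_1 = -8/3, x_2 = 2, x_3 = 1/2, x_4 = -3/5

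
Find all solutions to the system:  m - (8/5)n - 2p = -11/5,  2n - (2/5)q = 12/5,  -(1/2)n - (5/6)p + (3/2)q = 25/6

Row-reduce:
R2 ← R2 / (2).
R1 ← R1 + 8/5·R2.
R3 ← R3 + 1/2·R2.
R3 ← R3 / (-5/6).
R1 ← R1 + 2·R3.
Rank is 3 with 4 unknowns, leaving q free.

infinitely many solutions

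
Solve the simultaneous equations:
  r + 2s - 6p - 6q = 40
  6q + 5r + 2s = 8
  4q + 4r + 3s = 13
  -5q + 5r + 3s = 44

p = -2, q = -3, r = 4, s = 3

Row-reduce the augmented matrix:
R1 ← R1 / (-6).
R2 ← R2 / (6).
R1 ← R1 − 1·R2.
R3 ← R3 − 4·R2.
R4 ← R4 + 5·R2.
R3 ← R3 / (2/3).
R1 ← R1 + 1·R3.
R2 ← R2 − 5/6·R3.
R4 ← R4 − 55/6·R3.
R4 ← R4 / (-73/4).
R1 ← R1 − 11/6·R4.
R2 ← R2 + 7/4·R4.
R3 ← R3 − 5/2·R4.
Reading off the reduced rows gives p = -2, q = -3, r = 4, s = 3.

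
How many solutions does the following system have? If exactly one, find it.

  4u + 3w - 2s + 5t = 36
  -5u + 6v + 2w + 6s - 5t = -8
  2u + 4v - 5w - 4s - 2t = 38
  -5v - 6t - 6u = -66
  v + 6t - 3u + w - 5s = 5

Row-reduce the augmented matrix:
R1 ← R1 / (4).
R2 ← R2 + 5·R1.
R3 ← R3 − 2·R1.
R4 ← R4 + 6·R1.
R5 ← R5 + 3·R1.
R2 ← R2 / (6).
R3 ← R3 − 4·R2.
R4 ← R4 + 5·R2.
R5 ← R5 − 1·R2.
R3 ← R3 / (-31/3).
R1 ← R1 − 3/4·R3.
R2 ← R2 − 23/24·R3.
R4 ← R4 − 223/24·R3.
R5 ← R5 − 55/24·R3.
R4 ← R4 / (-605/124).
R1 ← R1 + 55/62·R4.
R2 ← R2 − 11/124·R4.
R3 ← R3 − 16/31·R4.
R5 ← R5 + 1025/124·R4.
R5 ← R5 / (2947/242).
R1 ← R1 − 14/11·R5.
R2 ← R2 + 18/55·R5.
R3 ← R3 − 168/605·R5.
R4 ← R4 − 559/1210·R5.
Reading off the reduced rows gives u = 6, v = 6, w = 2, s = -3, t = 0.

u = 6, v = 6, w = 2, s = -3, t = 0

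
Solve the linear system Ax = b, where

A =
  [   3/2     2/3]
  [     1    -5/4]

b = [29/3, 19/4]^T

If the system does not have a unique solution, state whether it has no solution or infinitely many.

x_1 = 6, x_2 = 1

Row-reduce the augmented matrix:
R1 ← R1 / (3/2).
R2 ← R2 − 1·R1.
R2 ← R2 / (-61/36).
R1 ← R1 − 4/9·R2.
Reading off the reduced rows gives x_1 = 6, x_2 = 1.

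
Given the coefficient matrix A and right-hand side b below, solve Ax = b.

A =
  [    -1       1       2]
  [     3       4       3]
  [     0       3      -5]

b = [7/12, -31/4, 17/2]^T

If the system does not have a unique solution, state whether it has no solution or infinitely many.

Row-reduce the augmented matrix:
R1 ← R1 / (-1).
R2 ← R2 − 3·R1.
R2 ← R2 / (7).
R1 ← R1 + 1·R2.
R3 ← R3 − 3·R2.
R3 ← R3 / (-62/7).
R1 ← R1 + 5/7·R3.
R2 ← R2 − 9/7·R3.
Reading off the reduced rows gives x_1 = -7/3, x_2 = 3/4, x_3 = -5/4.

x_1 = -7/3, x_2 = 3/4, x_3 = -5/4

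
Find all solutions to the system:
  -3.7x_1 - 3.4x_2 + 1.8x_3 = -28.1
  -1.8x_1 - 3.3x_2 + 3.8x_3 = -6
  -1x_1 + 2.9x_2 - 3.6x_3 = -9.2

Row-reduce the augmented matrix:
R1 ← R1 / (-37/10).
R2 ← R2 + 9/5·R1.
R3 ← R3 + 1·R1.
R2 ← R2 / (-609/370).
R1 ← R1 − 34/37·R2.
R3 ← R3 − 1413/370·R2.
R3 ← R3 / (2739/1015).
R1 ← R1 − 698/609·R3.
R2 ← R2 + 1082/609·R3.
Reading off the reduced rows gives x_1 = 5, x_2 = 6, x_3 = 6.

x_1 = 5, x_2 = 6, x_3 = 6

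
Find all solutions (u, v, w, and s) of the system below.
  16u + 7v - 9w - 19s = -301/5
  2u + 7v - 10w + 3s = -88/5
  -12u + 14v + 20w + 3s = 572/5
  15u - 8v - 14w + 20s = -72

u = -2, v = 2, w = 3, s = 4/5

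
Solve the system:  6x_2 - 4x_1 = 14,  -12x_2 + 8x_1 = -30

no solution

Row-reduce:
R1 ← R1 / (-4).
R2 ← R2 − 8·R1.
Row 2 reduces to 0 = -2, a contradiction. The system is inconsistent.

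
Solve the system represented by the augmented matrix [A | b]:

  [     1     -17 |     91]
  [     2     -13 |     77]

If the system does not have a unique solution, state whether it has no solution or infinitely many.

x_1 = 6, x_2 = -5

Row-reduce the augmented matrix:
R2 ← R2 − 2·R1.
R2 ← R2 / (21).
R1 ← R1 + 17·R2.
Reading off the reduced rows gives x_1 = 6, x_2 = -5.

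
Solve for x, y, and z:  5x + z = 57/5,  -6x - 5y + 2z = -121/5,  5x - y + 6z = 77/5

Row-reduce the augmented matrix:
R1 ← R1 / (5).
R2 ← R2 + 6·R1.
R3 ← R3 − 5·R1.
R2 ← R2 / (-5).
R3 ← R3 + 1·R2.
R3 ← R3 / (109/25).
R1 ← R1 − 1/5·R3.
R2 ← R2 + 16/25·R3.
Reading off the reduced rows gives x = 2, y = 3, z = 7/5.

x = 2, y = 3, z = 7/5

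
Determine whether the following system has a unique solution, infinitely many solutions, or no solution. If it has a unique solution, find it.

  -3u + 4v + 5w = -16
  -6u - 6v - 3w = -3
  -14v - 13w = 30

Row-reduce:
R1 ← R1 / (-3).
R2 ← R2 + 6·R1.
R2 ← R2 / (-14).
R1 ← R1 + 4/3·R2.
R3 ← R3 + 14·R2.
Row 3 reduces to 0 = 1, a contradiction. The system is inconsistent.

no solution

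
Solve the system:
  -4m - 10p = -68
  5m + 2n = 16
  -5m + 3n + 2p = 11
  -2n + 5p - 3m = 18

m = 2, n = 3, p = 6

Row-reduce the augmented matrix:
R1 ← R1 / (-4).
R2 ← R2 − 5·R1.
R3 ← R3 + 5·R1.
R4 ← R4 + 3·R1.
R2 ← R2 / (2).
R3 ← R3 − 3·R2.
R4 ← R4 + 2·R2.
R3 ← R3 / (133/4).
R1 ← R1 − 5/2·R3.
R2 ← R2 + 25/4·R3.
R4 reduces to 0 = 0, so the extra equation is consistent.
Reading off the reduced rows gives m = 2, n = 3, p = 6.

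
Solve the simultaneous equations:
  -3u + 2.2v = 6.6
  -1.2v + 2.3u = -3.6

Row-reduce the augmented matrix:
R1 ← R1 / (-3).
R2 ← R2 − 23/10·R1.
R2 ← R2 / (73/150).
R1 ← R1 + 11/15·R2.
Reading off the reduced rows gives u = 0, v = 3.

u = 0, v = 3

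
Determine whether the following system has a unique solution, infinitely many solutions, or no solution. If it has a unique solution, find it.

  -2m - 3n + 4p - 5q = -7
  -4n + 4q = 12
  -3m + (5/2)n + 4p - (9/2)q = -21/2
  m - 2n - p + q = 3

no solution

Row-reduce:
R1 ← R1 / (-2).
R3 ← R3 + 3·R1.
R4 ← R4 − 1·R1.
R2 ← R2 / (-4).
R1 ← R1 − 3/2·R2.
R3 ← R3 − 7·R2.
R4 ← R4 + 7/2·R2.
R3 ← R3 / (-2).
R1 ← R1 + 2·R3.
R4 ← R4 − 1·R3.
Row 4 reduces to 0 = -1/2, a contradiction. The system is inconsistent.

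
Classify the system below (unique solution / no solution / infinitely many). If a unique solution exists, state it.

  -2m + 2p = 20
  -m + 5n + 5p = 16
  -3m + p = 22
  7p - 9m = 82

m = -6, n = -2, p = 4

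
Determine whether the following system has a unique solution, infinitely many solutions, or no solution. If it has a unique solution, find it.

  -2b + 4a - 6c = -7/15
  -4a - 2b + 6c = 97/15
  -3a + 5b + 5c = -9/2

Row-reduce the augmented matrix:
R1 ← R1 / (4).
R2 ← R2 + 4·R1.
R3 ← R3 + 3·R1.
R2 ← R2 / (-4).
R1 ← R1 + 1/2·R2.
R3 ← R3 − 7/2·R2.
R3 ← R3 / (1/2).
R1 ← R1 + 3/2·R3.
Reading off the reduced rows gives a = 1/3, b = -3/2, c = 4/5.

a = 1/3, b = -3/2, c = 4/5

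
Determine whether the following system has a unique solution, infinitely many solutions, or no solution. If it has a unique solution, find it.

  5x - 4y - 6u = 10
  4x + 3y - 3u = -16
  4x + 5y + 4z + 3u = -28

Row-reduce:
R1 ← R1 / (5).
R2 ← R2 − 4·R1.
R3 ← R3 − 4·R1.
R2 ← R2 / (31/5).
R1 ← R1 + 4/5·R2.
R3 ← R3 − 41/5·R2.
R3 ← R3 / (4).
Rank is 3 with 4 unknowns, leaving u free.

infinitely many solutions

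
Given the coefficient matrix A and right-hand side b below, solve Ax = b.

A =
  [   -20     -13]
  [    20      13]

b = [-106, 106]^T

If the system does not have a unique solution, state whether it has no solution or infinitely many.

Row-reduce:
R1 ← R1 / (-20).
R2 ← R2 − 20·R1.
Rank is 1 with 2 unknowns, leaving x_2 free.

infinitely many solutions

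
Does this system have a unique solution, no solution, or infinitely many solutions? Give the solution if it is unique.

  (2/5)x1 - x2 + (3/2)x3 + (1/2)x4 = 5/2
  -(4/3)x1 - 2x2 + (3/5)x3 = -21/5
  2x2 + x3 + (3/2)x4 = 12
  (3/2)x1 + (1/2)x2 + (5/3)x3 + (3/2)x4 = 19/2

x1 = 0, x2 = 3, x3 = 3, x4 = 2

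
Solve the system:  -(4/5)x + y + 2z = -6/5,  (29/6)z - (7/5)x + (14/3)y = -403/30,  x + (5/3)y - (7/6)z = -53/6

Row-reduce:
R1 ← R1 / (-4/5).
R2 ← R2 + 7/5·R1.
R3 ← R3 − 1·R1.
R2 ← R2 / (35/12).
R1 ← R1 + 5/4·R2.
R3 ← R3 − 35/12·R2.
Row 3 reduces to 0 = 1, a contradiction. The system is inconsistent.

no solution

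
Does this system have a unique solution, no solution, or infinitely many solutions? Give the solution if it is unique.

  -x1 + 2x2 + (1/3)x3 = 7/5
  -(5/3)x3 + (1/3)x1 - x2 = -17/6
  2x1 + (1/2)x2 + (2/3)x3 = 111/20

x1 = 2, x2 = 3/2, x3 = 6/5

Row-reduce the augmented matrix:
R1 ← R1 / (-1).
R2 ← R2 − 1/3·R1.
R3 ← R3 − 2·R1.
R2 ← R2 / (-1/3).
R1 ← R1 + 2·R2.
R3 ← R3 − 9/2·R2.
R3 ← R3 / (-59/3).
R1 ← R1 − 9·R3.
R2 ← R2 − 14/3·R3.
Reading off the reduced rows gives x1 = 2, x2 = 3/2, x3 = 6/5.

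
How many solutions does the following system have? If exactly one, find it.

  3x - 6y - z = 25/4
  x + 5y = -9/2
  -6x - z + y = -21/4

Row-reduce the augmented matrix:
R1 ← R1 / (3).
R2 ← R2 − 1·R1.
R3 ← R3 + 6·R1.
R2 ← R2 / (7).
R1 ← R1 + 2·R2.
R3 ← R3 + 11·R2.
R3 ← R3 / (-52/21).
R1 ← R1 + 5/21·R3.
R2 ← R2 − 1/21·R3.
Reading off the reduced rows gives x = 1/2, y = -1, z = 5/4.

x = 1/2, y = -1, z = 5/4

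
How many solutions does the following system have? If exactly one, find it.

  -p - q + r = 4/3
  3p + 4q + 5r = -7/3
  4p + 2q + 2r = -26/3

p = -3, q = 5/3, r = 0

Row-reduce the augmented matrix:
R1 ← R1 / (-1).
R2 ← R2 − 3·R1.
R3 ← R3 − 4·R1.
R1 ← R1 − 1·R2.
R3 ← R3 + 2·R2.
R3 ← R3 / (22).
R1 ← R1 + 9·R3.
R2 ← R2 − 8·R3.
Reading off the reduced rows gives p = -3, q = 5/3, r = 0.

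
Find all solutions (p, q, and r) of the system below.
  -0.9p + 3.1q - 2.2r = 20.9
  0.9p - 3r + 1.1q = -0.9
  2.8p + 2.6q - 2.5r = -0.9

p = -5, q = 6, r = 1

Row-reduce the augmented matrix:
R1 ← R1 / (-9/10).
R2 ← R2 − 9/10·R1.
R3 ← R3 − 14/5·R1.
R2 ← R2 / (21/5).
R1 ← R1 + 31/9·R2.
R3 ← R3 − 551/45·R2.
R3 ← R3 / (10991/1890).
R1 ← R1 + 344/189·R3.
R2 ← R2 + 26/21·R3.
Reading off the reduced rows gives p = -5, q = 6, r = 1.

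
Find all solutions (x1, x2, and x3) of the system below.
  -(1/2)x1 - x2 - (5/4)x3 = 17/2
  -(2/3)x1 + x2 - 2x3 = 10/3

Row-reduce:
R1 ← R1 / (-1/2).
R2 ← R2 + 2/3·R1.
R2 ← R2 / (7/3).
R1 ← R1 − 2·R2.
Rank is 2 with 3 unknowns, leaving x3 free.

infinitely many solutions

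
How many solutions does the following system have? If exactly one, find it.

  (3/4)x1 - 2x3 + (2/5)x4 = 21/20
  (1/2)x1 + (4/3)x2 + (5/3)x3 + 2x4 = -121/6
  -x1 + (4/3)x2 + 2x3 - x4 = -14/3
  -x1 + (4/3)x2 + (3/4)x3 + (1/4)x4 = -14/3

x1 = -5, x2 = -5, x3 = -3, x4 = -3

Row-reduce the augmented matrix:
R1 ← R1 / (3/4).
R2 ← R2 − 1/2·R1.
R3 ← R3 + 1·R1.
R4 ← R4 + 1·R1.
R2 ← R2 / (4/3).
R3 ← R3 − 4/3·R2.
R4 ← R4 − 4/3·R2.
R3 ← R3 / (-11/3).
R1 ← R1 + 8/3·R3.
R2 ← R2 − 9/4·R3.
R4 ← R4 + 59/12·R3.
R4 ← R4 / (2).
R1 ← R1 − 32/15·R4.
R2 ← R2 + 1/20·R4.
R3 ← R3 − 3/5·R4.
Reading off the reduced rows gives x1 = -5, x2 = -5, x3 = -3, x4 = -3.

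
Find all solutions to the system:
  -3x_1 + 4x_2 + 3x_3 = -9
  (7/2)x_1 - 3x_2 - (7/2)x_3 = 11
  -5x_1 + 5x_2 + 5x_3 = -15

no solution

Row-reduce:
R1 ← R1 / (-3).
R2 ← R2 − 7/2·R1.
R3 ← R3 + 5·R1.
R2 ← R2 / (5/3).
R1 ← R1 + 4/3·R2.
R3 ← R3 + 5/3·R2.
Row 3 reduces to 0 = 1/2, a contradiction. The system is inconsistent.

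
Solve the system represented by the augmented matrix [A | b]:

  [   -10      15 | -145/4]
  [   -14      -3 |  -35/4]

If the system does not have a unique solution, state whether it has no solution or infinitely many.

x_1 = 1, x_2 = -7/4

Row-reduce the augmented matrix:
R1 ← R1 / (-10).
R2 ← R2 + 14·R1.
R2 ← R2 / (-24).
R1 ← R1 + 3/2·R2.
Reading off the reduced rows gives x_1 = 1, x_2 = -7/4.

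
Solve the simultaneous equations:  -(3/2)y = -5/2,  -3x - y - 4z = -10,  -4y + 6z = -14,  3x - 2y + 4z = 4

no solution

Row-reduce:
Swap R1 and R2.
R1 ← R1 / (-3).
R4 ← R4 − 3·R1.
R2 ← R2 / (-3/2).
R1 ← R1 − 1/3·R2.
R3 ← R3 + 4·R2.
R4 ← R4 + 3·R2.
R3 ← R3 / (6).
R1 ← R1 − 4/3·R3.
Row 4 reduces to 0 = -1, a contradiction. The system is inconsistent.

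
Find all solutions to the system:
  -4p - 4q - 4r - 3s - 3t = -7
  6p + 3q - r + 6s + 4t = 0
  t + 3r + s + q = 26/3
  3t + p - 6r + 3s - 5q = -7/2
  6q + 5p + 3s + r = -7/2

p = -1/2, q = -2, r = 3, s = 8/3, t = -1

Row-reduce the augmented matrix:
R1 ← R1 / (-4).
R2 ← R2 − 6·R1.
R4 ← R4 − 1·R1.
R5 ← R5 − 5·R1.
R2 ← R2 / (-3).
R1 ← R1 − 1·R2.
R3 ← R3 − 1·R2.
R4 ← R4 + 6·R2.
R5 ← R5 − 1·R2.
R3 ← R3 / (2/3).
R1 ← R1 + 4/3·R3.
R2 ← R2 − 7/3·R3.
R4 ← R4 − 7·R3.
R5 ← R5 + 19/3·R3.
R4 ← R4 / (-33/2).
R1 ← R1 − 17/4·R4.
R2 ← R2 + 23/4·R4.
R3 ← R3 − 9/4·R4.
R5 ← R5 − 14·R4.
R5 ← R5 / (-2/3).
R1 ← R1 − 5/6·R5.
R2 ← R2 + 5/6·R5.
R3 ← R3 − 1/2·R5.
R4 ← R4 − 1/3·R5.
Reading off the reduced rows gives p = -1/2, q = -2, r = 3, s = 8/3, t = -1.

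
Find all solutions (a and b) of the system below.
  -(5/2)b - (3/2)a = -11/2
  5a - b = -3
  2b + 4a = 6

Row-reduce:
R1 ← R1 / (-3/2).
R2 ← R2 − 5·R1.
R3 ← R3 − 4·R1.
R2 ← R2 / (-28/3).
R1 ← R1 − 5/3·R2.
R3 ← R3 + 14/3·R2.
Row 3 reduces to 0 = 2, a contradiction. The system is inconsistent.

no solution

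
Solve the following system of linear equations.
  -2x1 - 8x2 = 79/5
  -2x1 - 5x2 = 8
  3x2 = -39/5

x1 = 5/2, x2 = -13/5

Row-reduce the augmented matrix:
R1 ← R1 / (-2).
R2 ← R2 + 2·R1.
R2 ← R2 / (3).
R1 ← R1 − 4·R2.
R3 ← R3 − 3·R2.
R3 reduces to 0 = 0, so the extra equation is consistent.
Reading off the reduced rows gives x1 = 5/2, x2 = -13/5.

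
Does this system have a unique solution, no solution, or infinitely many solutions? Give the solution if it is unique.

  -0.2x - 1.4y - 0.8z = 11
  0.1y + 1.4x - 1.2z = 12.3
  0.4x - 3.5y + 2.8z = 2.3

Row-reduce the augmented matrix:
R1 ← R1 / (-1/5).
R2 ← R2 − 7/5·R1.
R3 ← R3 − 2/5·R1.
R2 ← R2 / (-97/10).
R1 ← R1 − 7·R2.
R3 ← R3 + 63/10·R2.
R3 ← R3 / (2724/485).
R1 ← R1 + 88/97·R3.
R2 ← R2 − 68/97·R3.
Reading off the reduced rows gives x = 4, y = -5, z = -6.

x = 4, y = -5, z = -6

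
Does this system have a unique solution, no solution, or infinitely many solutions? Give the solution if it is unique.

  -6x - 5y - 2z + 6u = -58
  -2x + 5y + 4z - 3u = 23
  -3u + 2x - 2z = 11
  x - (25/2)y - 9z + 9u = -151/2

no solution

Row-reduce:
R1 ← R1 / (-6).
R2 ← R2 + 2·R1.
R3 ← R3 − 2·R1.
R4 ← R4 − 1·R1.
R2 ← R2 / (20/3).
R1 ← R1 − 5/6·R2.
R3 ← R3 + 5/3·R2.
R4 ← R4 + 40/3·R2.
R3 ← R3 / (-3/2).
R1 ← R1 + 1/4·R3.
R2 ← R2 − 7/10·R3.
Row 4 reduces to 0 = -1/2, a contradiction. The system is inconsistent.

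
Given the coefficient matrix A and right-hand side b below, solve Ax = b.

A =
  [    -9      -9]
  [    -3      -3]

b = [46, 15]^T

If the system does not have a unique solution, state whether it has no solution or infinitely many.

no solution

Row-reduce:
R1 ← R1 / (-9).
R2 ← R2 + 3·R1.
Row 2 reduces to 0 = -1/3, a contradiction. The system is inconsistent.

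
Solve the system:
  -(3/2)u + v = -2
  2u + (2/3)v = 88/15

Row-reduce the augmented matrix:
R1 ← R1 / (-3/2).
R2 ← R2 − 2·R1.
R2 ← R2 / (2).
R1 ← R1 + 2/3·R2.
Reading off the reduced rows gives u = 12/5, v = 8/5.

u = 12/5, v = 8/5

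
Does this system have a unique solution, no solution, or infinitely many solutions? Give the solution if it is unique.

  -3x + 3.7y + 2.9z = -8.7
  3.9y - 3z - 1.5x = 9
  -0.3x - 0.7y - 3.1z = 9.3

x = 0, y = 0, z = -3

Row-reduce the augmented matrix:
R1 ← R1 / (-3).
R2 ← R2 + 3/2·R1.
R3 ← R3 + 3/10·R1.
R2 ← R2 / (41/20).
R1 ← R1 + 37/30·R2.
R3 ← R3 + 107/100·R2.
R3 ← R3 / (-11711/2050).
R1 ← R1 + 747/205·R3.
R2 ← R2 + 89/41·R3.
Reading off the reduced rows gives x = 0, y = 0, z = -3.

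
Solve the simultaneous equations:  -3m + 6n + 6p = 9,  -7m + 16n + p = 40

Row-reduce:
R1 ← R1 / (-3).
R2 ← R2 + 7·R1.
R2 ← R2 / (2).
R1 ← R1 + 2·R2.
Rank is 2 with 3 unknowns, leaving p free.

infinitely many solutions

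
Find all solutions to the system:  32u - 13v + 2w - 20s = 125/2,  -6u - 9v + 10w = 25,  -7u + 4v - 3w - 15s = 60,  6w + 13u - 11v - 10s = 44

Row-reduce:
R1 ← R1 / (32).
R2 ← R2 + 6·R1.
R3 ← R3 + 7·R1.
R4 ← R4 − 13·R1.
R2 ← R2 / (-183/16).
R1 ← R1 + 13/32·R2.
R3 ← R3 − 37/32·R2.
R4 ← R4 + 183/32·R2.
R3 ← R3 / (-277/183).
R1 ← R1 + 56/183·R3.
R2 ← R2 + 166/183·R3.
Row 4 reduces to 0 = 1/4, a contradiction. The system is inconsistent.

no solution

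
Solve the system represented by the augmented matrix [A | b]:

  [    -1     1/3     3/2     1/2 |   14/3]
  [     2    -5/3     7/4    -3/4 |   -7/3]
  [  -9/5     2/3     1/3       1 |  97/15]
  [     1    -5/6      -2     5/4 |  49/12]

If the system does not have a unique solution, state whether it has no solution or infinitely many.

Row-reduce the augmented matrix:
R1 ← R1 / (-1).
R2 ← R2 − 2·R1.
R3 ← R3 + 9/5·R1.
R4 ← R4 − 1·R1.
R2 ← R2 / (-1).
R1 ← R1 + 1/3·R2.
R3 ← R3 − 1/15·R2.
R4 ← R4 + 1/2·R2.
R3 ← R3 / (-41/20).
R1 ← R1 + 37/12·R3.
R2 ← R2 + 19/4·R3.
R4 ← R4 + 23/8·R3.
R4 ← R4 / (719/492).
R1 ← R1 + 280/369·R4.
R2 ← R2 + 64/123·R4.
R3 ← R3 + 7/123·R4.
Reading off the reduced rows gives x_1 = -1, x_2 = -1, x_3 = 1, x_4 = 5.

x_1 = -1, x_2 = -1, x_3 = 1, x_4 = 5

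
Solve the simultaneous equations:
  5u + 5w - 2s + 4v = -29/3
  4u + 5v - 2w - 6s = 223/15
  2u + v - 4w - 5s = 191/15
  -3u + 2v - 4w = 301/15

Row-reduce the augmented matrix:
R1 ← R1 / (5).
R2 ← R2 − 4·R1.
R3 ← R3 − 2·R1.
R4 ← R4 + 3·R1.
R2 ← R2 / (9/5).
R1 ← R1 − 4/5·R2.
R3 ← R3 + 3/5·R2.
R4 ← R4 − 22/5·R2.
R3 ← R3 / (-8).
R1 ← R1 − 11/3·R3.
R2 ← R2 + 10/3·R3.
R4 ← R4 − 41/3·R3.
R4 ← R4 / (-1/8).
R1 ← R1 + 25/24·R4.
R2 ← R2 + 1/12·R4.
R3 ← R3 − 17/24·R4.
Reading off the reduced rows gives u = -3, v = 7/3, w = -8/5, s = -2.

u = -3, v = 7/3, w = -8/5, s = -2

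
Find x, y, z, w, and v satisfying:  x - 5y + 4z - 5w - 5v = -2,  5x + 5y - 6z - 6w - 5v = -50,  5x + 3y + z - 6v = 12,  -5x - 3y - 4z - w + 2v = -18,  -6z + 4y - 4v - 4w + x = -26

x = -6, y = 4, z = 6, w = 4, v = -4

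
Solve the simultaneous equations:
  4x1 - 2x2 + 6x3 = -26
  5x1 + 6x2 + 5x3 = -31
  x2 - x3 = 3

x1 = -1, x2 = -1, x3 = -4

Row-reduce the augmented matrix:
R1 ← R1 / (4).
R2 ← R2 − 5·R1.
R2 ← R2 / (17/2).
R1 ← R1 + 1/2·R2.
R3 ← R3 − 1·R2.
R3 ← R3 / (-12/17).
R1 ← R1 − 23/17·R3.
R2 ← R2 + 5/17·R3.
Reading off the reduced rows gives x1 = -1, x2 = -1, x3 = -4.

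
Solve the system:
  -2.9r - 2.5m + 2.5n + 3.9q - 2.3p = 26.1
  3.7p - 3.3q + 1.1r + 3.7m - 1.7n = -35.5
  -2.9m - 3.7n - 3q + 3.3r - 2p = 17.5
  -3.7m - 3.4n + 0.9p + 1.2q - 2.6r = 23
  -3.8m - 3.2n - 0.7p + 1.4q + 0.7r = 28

Row-reduce the augmented matrix:
R1 ← R1 / (-5/2).
R2 ← R2 − 37/10·R1.
R3 ← R3 + 29/10·R1.
R4 ← R4 + 37/10·R1.
R5 ← R5 + 19/5·R1.
R2 ← R2 / (2).
R1 ← R1 + 1·R2.
R3 ← R3 + 33/5·R2.
R4 ← R4 + 71/10·R2.
R5 ← R5 + 7·R2.
R3 ← R3 / (1028/625).
R1 ← R1 − 267/250·R3.
R2 ← R2 − 37/250·R3.
R4 ← R4 − 13387/2500·R3.
R5 ← R5 − 479/125·R3.
R4 ← R4 / (2751/1285).
R1 ← R1 + 189/257·R4.
R2 ← R2 − 303/257·R4.
R3 ← R3 − 99/257·R4.
R5 ← R5 − 1361/514·R4.
R5 ← R5 / (-622879/880320).
R1 ← R1 − 12965/4192·R5.
R2 ← R2 + 84421/29344·R5.
R3 ← R3 + 84655/29344·R5.
R4 ← R4 − 121643/88032·R5.
Reading off the reduced rows gives m = -3, n = -3, p = -5, q = 3, r = -1.

m = -3, n = -3, p = -5, q = 3, r = -1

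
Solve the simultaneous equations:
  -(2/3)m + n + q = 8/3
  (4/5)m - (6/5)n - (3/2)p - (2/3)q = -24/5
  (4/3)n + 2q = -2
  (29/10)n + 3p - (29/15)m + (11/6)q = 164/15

infinitely many solutions

Row-reduce:
R1 ← R1 / (-2/3).
R2 ← R2 − 4/5·R1.
R4 ← R4 + 29/15·R1.
Swap R2 and R3.
R2 ← R2 / (4/3).
R1 ← R1 + 3/2·R2.
R3 ← R3 / (-3/2).
R4 ← R4 − 3·R3.
Rank is 3 with 4 unknowns, leaving q free.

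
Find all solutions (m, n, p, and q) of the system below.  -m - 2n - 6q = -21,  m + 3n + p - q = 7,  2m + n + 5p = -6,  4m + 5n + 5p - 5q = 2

m = 3, n = 3, p = -3, q = 2

Row-reduce the augmented matrix:
R1 ← R1 / (-1).
R2 ← R2 − 1·R1.
R3 ← R3 − 2·R1.
R4 ← R4 − 4·R1.
R1 ← R1 − 2·R2.
R3 ← R3 + 3·R2.
R4 ← R4 + 3·R2.
R3 ← R3 / (8).
R1 ← R1 + 2·R3.
R2 ← R2 − 1·R3.
R4 ← R4 − 8·R3.
R4 ← R4 / (-17).
R1 ← R1 − 47/4·R4.
R2 ← R2 + 23/8·R4.
R3 ← R3 + 33/8·R4.
Reading off the reduced rows gives m = 3, n = 3, p = -3, q = 2.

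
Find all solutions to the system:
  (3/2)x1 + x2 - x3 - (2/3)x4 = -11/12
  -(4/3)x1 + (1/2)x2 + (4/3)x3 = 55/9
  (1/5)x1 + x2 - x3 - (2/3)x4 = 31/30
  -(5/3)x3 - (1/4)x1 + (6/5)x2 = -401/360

Row-reduce the augmented matrix:
R1 ← R1 / (3/2).
R2 ← R2 + 4/3·R1.
R3 ← R3 − 1/5·R1.
R4 ← R4 + 1/4·R1.
R2 ← R2 / (25/18).
R1 ← R1 − 2/3·R2.
R3 ← R3 − 13/15·R2.
R4 ← R4 − 41/30·R2.
R3 ← R3 / (-143/125).
R1 ← R1 + 22/25·R3.
R2 ← R2 − 8/25·R3.
R4 ← R4 + 1703/750·R3.
R4 ← R4 / (146/165).
R2 ← R2 + 16/33·R4.
R3 ← R3 − 2/11·R4.
Reading off the reduced rows gives x1 = -3/2, x2 = 2, x3 = 7/3, x4 = -5/2.

x1 = -3/2, x2 = 2, x3 = 7/3, x4 = -5/2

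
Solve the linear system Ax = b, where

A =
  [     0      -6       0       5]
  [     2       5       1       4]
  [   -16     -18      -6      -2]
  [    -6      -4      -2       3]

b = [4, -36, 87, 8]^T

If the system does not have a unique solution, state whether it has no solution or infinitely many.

no solution

Row-reduce:
Swap R1 and R2.
R1 ← R1 / (2).
R3 ← R3 + 16·R1.
R4 ← R4 + 6·R1.
R2 ← R2 / (-6).
R1 ← R1 − 5/2·R2.
R3 ← R3 − 22·R2.
R4 ← R4 − 11·R2.
R3 ← R3 / (2).
R1 ← R1 − 1/2·R3.
R4 ← R4 − 1·R3.
Row 4 reduces to 0 = 1/2, a contradiction. The system is inconsistent.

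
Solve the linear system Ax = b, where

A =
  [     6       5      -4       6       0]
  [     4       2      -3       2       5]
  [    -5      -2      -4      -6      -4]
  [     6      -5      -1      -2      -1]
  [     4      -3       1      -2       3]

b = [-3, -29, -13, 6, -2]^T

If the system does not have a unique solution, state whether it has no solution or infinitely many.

Row-reduce the augmented matrix:
R1 ← R1 / (6).
R2 ← R2 − 4·R1.
R3 ← R3 + 5·R1.
R4 ← R4 − 6·R1.
R5 ← R5 − 4·R1.
R2 ← R2 / (-4/3).
R1 ← R1 − 5/6·R2.
R3 ← R3 − 13/6·R2.
R4 ← R4 + 10·R2.
R5 ← R5 + 19/3·R2.
R3 ← R3 / (-63/8).
R1 ← R1 + 7/8·R3.
R2 ← R2 − 1/4·R3.
R4 ← R4 − 11/2·R3.
R5 ← R5 − 21/4·R3.
R4 ← R4 / (254/63).
R1 ← R1 − 2/9·R4.
R2 ← R2 − 86/63·R4.
R3 ← R3 − 34/63·R4.
R5 ← R5 − 2/3·R4.
R5 ← R5 / (-1538/127).
R1 ← R1 − 588/127·R5.
R2 ← R2 − 1072/127·R5.
R3 ← R3 − 539/127·R5.
R4 ← R4 + 1122/127·R5.
Reading off the reduced rows gives x_1 = 3, x_2 = 3, x_3 = 6, x_4 = -2, x_5 = -5.

x_1 = 3, x_2 = 3, x_3 = 6, x_4 = -2, x_5 = -5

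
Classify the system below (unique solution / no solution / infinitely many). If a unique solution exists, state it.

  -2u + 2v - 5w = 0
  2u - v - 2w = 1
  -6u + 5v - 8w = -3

no solution

Row-reduce:
R1 ← R1 / (-2).
R2 ← R2 − 2·R1.
R3 ← R3 + 6·R1.
R1 ← R1 + 1·R2.
R3 ← R3 + 1·R2.
Row 3 reduces to 0 = -2, a contradiction. The system is inconsistent.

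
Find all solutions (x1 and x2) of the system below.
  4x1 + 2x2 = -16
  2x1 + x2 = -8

infinitely many solutions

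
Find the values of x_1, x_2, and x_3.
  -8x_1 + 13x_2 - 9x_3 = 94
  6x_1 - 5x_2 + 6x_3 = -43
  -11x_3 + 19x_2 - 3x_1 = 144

x_1 = 2, x_2 = 5, x_3 = -5

Row-reduce the augmented matrix:
R1 ← R1 / (-8).
R2 ← R2 − 6·R1.
R3 ← R3 + 3·R1.
R2 ← R2 / (19/4).
R1 ← R1 + 13/8·R2.
R3 ← R3 − 113/8·R2.
R3 ← R3 / (-205/38).
R1 ← R1 − 33/38·R3.
R2 ← R2 + 3/19·R3.
Reading off the reduced rows gives x_1 = 2, x_2 = 5, x_3 = -5.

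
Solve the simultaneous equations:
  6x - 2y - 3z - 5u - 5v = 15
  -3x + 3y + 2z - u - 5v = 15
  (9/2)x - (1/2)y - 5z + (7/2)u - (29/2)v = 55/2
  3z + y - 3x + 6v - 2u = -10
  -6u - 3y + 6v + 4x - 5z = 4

infinitely many solutions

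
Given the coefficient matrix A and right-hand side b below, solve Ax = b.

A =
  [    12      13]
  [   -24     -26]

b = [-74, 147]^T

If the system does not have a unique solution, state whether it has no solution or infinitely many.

no solution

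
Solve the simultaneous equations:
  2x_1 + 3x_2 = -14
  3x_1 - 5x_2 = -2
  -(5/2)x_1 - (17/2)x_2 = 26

Row-reduce:
R1 ← R1 / (2).
R2 ← R2 − 3·R1.
R3 ← R3 + 5/2·R1.
R2 ← R2 / (-19/2).
R1 ← R1 − 3/2·R2.
R3 ← R3 + 19/4·R2.
Row 3 reduces to 0 = -1, a contradiction. The system is inconsistent.

no solution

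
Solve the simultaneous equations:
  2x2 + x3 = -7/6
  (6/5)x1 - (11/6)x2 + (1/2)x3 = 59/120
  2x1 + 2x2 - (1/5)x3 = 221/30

x1 = 8/3, x2 = 3/4, x3 = -8/3

Row-reduce the augmented matrix:
Swap R1 and R2.
R1 ← R1 / (6/5).
R3 ← R3 − 2·R1.
R2 ← R2 / (2).
R1 ← R1 + 55/36·R2.
R3 ← R3 − 91/18·R2.
R3 ← R3 / (-641/180).
R1 ← R1 − 85/72·R3.
R2 ← R2 − 1/2·R3.
Reading off the reduced rows gives x1 = 8/3, x2 = 3/4, x3 = -8/3.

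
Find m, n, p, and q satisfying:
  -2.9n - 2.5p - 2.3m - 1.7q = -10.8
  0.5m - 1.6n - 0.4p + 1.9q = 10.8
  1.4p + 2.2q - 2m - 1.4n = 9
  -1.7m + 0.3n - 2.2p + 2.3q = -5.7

Row-reduce the augmented matrix:
R1 ← R1 / (-23/10).
R2 ← R2 − 1/2·R1.
R3 ← R3 + 2·R1.
R4 ← R4 + 17/10·R1.
R2 ← R2 / (-513/230).
R1 ← R1 − 29/23·R2.
R3 ← R3 − 129/115·R2.
R4 ← R4 − 281/115·R2.
R3 ← R3 / (530/171).
R1 ← R1 − 284/513·R3.
R2 ← R2 − 217/513·R3.
R4 ← R4 + 7109/5130·R3.
R4 ← R4 / (191379/26500).
R1 ← R1 − 1073/1325·R4.
R2 ← R2 + 3427/2650·R4.
R3 ← R3 − 3803/2650·R4.
Reading off the reduced rows gives m = 3, n = -3, p = 3, q = 3.

m = 3, n = -3, p = 3, q = 3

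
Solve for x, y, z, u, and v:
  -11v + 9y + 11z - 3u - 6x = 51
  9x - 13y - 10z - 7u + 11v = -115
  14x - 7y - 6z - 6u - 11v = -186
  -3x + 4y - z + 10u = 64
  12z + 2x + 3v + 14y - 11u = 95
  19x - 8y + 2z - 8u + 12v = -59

Row-reduce the augmented matrix:
R1 ← R1 / (-6).
R2 ← R2 − 9·R1.
R3 ← R3 − 14·R1.
R4 ← R4 + 3·R1.
R5 ← R5 − 2·R1.
R6 ← R6 − 19·R1.
R2 ← R2 / (1/2).
R1 ← R1 + 3/2·R2.
R3 ← R3 − 14·R2.
R4 ← R4 + 1/2·R2.
R5 ← R5 − 17·R2.
R6 ← R6 − 41/2·R2.
R3 ← R3 / (-487/3).
R1 ← R1 − 53/3·R3.
R2 ← R2 − 13·R3.
R5 ← R5 + 616/3·R3.
R6 ← R6 + 689/3·R3.
Swap R4 and R5.
R4 ← R4 / (-5771/487).
R1 ← R1 + 181/487·R4.
R2 ← R2 − 850/487·R4.
R3 ← R3 + 927/487·R4.
R6 ← R6 − 8197/487·R4.
Swap R5 and R6.
R5 ← R5 / (522425/5771).
R1 ← R1 + 17813/5771·R5.
R2 ← R2 − 22977/5771·R5.
R3 ← R3 + 39323/5771·R5.
R4 ← R4 + 18467/5771·R5.
R6 reduces to 0 = 0, so the extra equation is consistent.
Reading off the reduced rows gives x = -3, y = 5, z = 5, u = 4, v = 5.

x = -3, y = 5, z = 5, u = 4, v = 5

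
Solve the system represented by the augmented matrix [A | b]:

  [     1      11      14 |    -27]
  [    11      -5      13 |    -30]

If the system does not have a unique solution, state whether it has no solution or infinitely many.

infinitely many solutions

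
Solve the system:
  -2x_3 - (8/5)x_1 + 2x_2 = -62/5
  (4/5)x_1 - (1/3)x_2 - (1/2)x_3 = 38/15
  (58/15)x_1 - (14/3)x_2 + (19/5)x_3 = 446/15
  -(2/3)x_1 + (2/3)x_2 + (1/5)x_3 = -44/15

no solution

Row-reduce:
R1 ← R1 / (-8/5).
R2 ← R2 − 4/5·R1.
R3 ← R3 − 58/15·R1.
R4 ← R4 + 2/3·R1.
R2 ← R2 / (2/3).
R1 ← R1 + 5/4·R2.
R3 ← R3 − 1/6·R2.
R4 ← R4 + 1/6·R2.
R3 ← R3 / (-79/120).
R1 ← R1 + 25/16·R3.
R2 ← R2 + 9/4·R3.
R4 ← R4 − 79/120·R3.
Row 4 reduces to 0 = 2, a contradiction. The system is inconsistent.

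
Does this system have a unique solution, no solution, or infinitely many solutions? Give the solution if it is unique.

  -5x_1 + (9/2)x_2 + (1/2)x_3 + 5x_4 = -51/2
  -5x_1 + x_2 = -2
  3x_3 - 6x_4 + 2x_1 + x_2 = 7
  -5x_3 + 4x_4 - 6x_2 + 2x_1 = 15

infinitely many solutions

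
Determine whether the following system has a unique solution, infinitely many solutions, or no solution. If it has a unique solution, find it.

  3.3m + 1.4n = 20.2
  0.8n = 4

m = 4, n = 5

Row-reduce the augmented matrix:
R1 ← R1 / (33/10).
R2 ← R2 / (4/5).
R1 ← R1 − 14/33·R2.
Reading off the reduced rows gives m = 4, n = 5.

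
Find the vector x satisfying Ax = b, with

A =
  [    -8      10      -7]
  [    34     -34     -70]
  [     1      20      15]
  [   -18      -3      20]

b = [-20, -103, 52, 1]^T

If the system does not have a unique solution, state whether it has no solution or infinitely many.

Row-reduce:
R1 ← R1 / (-8).
R2 ← R2 − 34·R1.
R3 ← R3 − 1·R1.
R4 ← R4 + 18·R1.
R2 ← R2 / (17/2).
R1 ← R1 + 5/4·R2.
R3 ← R3 − 85/4·R2.
R4 ← R4 + 51/2·R2.
R3 ← R3 / (527/2).
R1 ← R1 + 469/34·R3.
R2 ← R2 + 399/34·R3.
R4 ← R4 + 527/2·R3.
Row 4 reduces to 0 = 3/2, a contradiction. The system is inconsistent.

no solution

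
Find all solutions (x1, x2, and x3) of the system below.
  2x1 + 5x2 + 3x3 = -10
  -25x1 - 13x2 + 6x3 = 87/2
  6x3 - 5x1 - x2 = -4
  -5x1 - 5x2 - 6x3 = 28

Row-reduce:
R1 ← R1 / (2).
R2 ← R2 + 25·R1.
R3 ← R3 + 5·R1.
R4 ← R4 + 5·R1.
R2 ← R2 / (99/2).
R1 ← R1 − 5/2·R2.
R3 ← R3 − 23/2·R2.
R4 ← R4 − 15/2·R2.
R3 ← R3 / (112/33).
R1 ← R1 + 23/33·R3.
R2 ← R2 − 29/33·R3.
R4 ← R4 + 56/11·R3.
Row 4 reduces to 0 = 1/4, a contradiction. The system is inconsistent.

no solution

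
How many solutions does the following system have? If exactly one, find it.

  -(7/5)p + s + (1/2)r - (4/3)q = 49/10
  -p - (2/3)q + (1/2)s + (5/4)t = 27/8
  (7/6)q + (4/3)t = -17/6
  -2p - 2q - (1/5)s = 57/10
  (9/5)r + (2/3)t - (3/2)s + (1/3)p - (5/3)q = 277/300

p = 0, q = -3, r = -6/5, s = 3/2, t = 1/2

Row-reduce the augmented matrix:
R1 ← R1 / (-7/5).
R2 ← R2 + 1·R1.
R4 ← R4 + 2·R1.
R5 ← R5 − 1/3·R1.
R2 ← R2 / (2/7).
R1 ← R1 − 20/21·R2.
R3 ← R3 − 7/6·R2.
R4 ← R4 + 2/21·R2.
R5 ← R5 + 125/63·R2.
R3 ← R3 / (35/24).
R1 ← R1 − 5/6·R3.
R2 ← R2 + 5/4·R3.
R4 ← R4 + 5/6·R3.
R5 ← R5 + 101/180·R3.
R4 ← R4 / (-6/5).
R1 ← R1 + 1/2·R4.
R3 ← R3 − 3/5·R4.
R5 ← R5 + 181/75·R4.
R5 ← R5 / (15379/1350).
R1 ← R1 + 649/504·R5.
R2 ← R2 − 8/7·R5.
R3 ← R3 + 1451/420·R5.
R4 ← R4 − 365/252·R5.
Reading off the reduced rows gives p = 0, q = -3, r = -6/5, s = 3/2, t = 1/2.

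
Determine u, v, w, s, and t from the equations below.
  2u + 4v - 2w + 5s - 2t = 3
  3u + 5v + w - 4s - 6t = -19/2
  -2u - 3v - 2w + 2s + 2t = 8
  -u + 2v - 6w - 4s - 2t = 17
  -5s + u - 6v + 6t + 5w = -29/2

Row-reduce the augmented matrix:
R1 ← R1 / (2).
R2 ← R2 − 3·R1.
R3 ← R3 + 2·R1.
R4 ← R4 + 1·R1.
R5 ← R5 − 1·R1.
R2 ← R2 / (-1).
R1 ← R1 − 2·R2.
R3 ← R3 − 1·R2.
R4 ← R4 − 4·R2.
R5 ← R5 + 8·R2.
Swap R3 and R4.
R3 ← R3 / (9).
R1 ← R1 − 7·R3.
R2 ← R2 + 4·R3.
R5 ← R5 + 26·R3.
R4 ← R4 / (-9/2).
R1 ← R1 − 148/9·R4.
R2 ← R2 + 173/18·R4.
R3 ← R3 + 95/18·R4.
R5 ← R5 + 949/18·R4.
R5 ← R5 / (616/27).
R1 ← R1 + 170/27·R5.
R2 ← R2 − 74/27·R5.
R3 ← R3 − 50/27·R5.
R4 ← R4 − 2/3·R5.
Reading off the reduced rows gives u = -2, v = 1, w = -5/2, s = 0, t = 1.

u = -2, v = 1, w = -5/2, s = 0, t = 1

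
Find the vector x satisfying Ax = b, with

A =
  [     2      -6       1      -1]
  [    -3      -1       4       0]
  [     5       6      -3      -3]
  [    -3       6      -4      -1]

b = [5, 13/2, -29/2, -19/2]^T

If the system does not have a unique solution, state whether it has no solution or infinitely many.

x_1 = -1/2, x_2 = -1, x_3 = 1, x_4 = 1

Row-reduce the augmented matrix:
R1 ← R1 / (2).
R2 ← R2 + 3·R1.
R3 ← R3 − 5·R1.
R4 ← R4 + 3·R1.
R2 ← R2 / (-10).
R1 ← R1 + 3·R2.
R3 ← R3 − 21·R2.
R4 ← R4 + 3·R2.
R3 ← R3 / (121/20).
R1 ← R1 + 23/20·R3.
R2 ← R2 + 11/20·R3.
R4 ← R4 + 83/20·R3.
R4 ← R4 / (-551/121).
R1 ← R1 + 90/121·R4.
R2 ← R2 + 2/11·R4.
R3 ← R3 + 73/121·R4.
Reading off the reduced rows gives x_1 = -1/2, x_2 = -1, x_3 = 1, x_4 = 1.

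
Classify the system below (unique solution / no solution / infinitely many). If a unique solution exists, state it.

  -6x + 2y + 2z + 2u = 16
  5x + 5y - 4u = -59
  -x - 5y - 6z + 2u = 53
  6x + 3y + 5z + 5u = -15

Row-reduce the augmented matrix:
R1 ← R1 / (-6).
R2 ← R2 − 5·R1.
R3 ← R3 + 1·R1.
R4 ← R4 − 6·R1.
R2 ← R2 / (20/3).
R1 ← R1 + 1/3·R2.
R3 ← R3 + 16/3·R2.
R4 ← R4 − 5·R2.
R3 ← R3 / (-5).
R1 ← R1 + 1/4·R3.
R2 ← R2 − 1/4·R3.
R4 ← R4 − 23/4·R3.
R4 ← R4 / (213/25).
R1 ← R1 + 11/25·R4.
R2 ← R2 + 9/25·R4.
R3 ← R3 − 1/25·R4.
Reading off the reduced rows gives x = -3, y = -4, z = -3, u = 6.

x = -3, y = -4, z = -3, u = 6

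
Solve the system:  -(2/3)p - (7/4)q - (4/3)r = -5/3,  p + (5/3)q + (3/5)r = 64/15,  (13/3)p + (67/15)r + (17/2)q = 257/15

no solution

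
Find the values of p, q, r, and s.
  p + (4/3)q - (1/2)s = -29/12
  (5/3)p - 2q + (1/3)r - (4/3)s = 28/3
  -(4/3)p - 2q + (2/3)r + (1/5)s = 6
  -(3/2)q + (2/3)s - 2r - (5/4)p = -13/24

p = 0, q = -11/4, r = 3/2, s = -5/2

Row-reduce the augmented matrix:
R2 ← R2 − 5/3·R1.
R3 ← R3 + 4/3·R1.
R4 ← R4 + 5/4·R1.
R2 ← R2 / (-38/9).
R1 ← R1 − 4/3·R2.
R3 ← R3 + 2/9·R2.
R4 ← R4 − 1/6·R2.
R3 ← R3 / (37/57).
R1 ← R1 − 2/19·R3.
R2 ← R2 + 3/38·R3.
R4 ← R4 + 151/76·R3.
R4 ← R4 / (-5887/4440).
R1 ← R1 + 217/370·R4.
R2 ← R2 − 12/185·R4.
R3 ← R3 + 251/370·R4.
Reading off the reduced rows gives p = 0, q = -11/4, r = 3/2, s = -5/2.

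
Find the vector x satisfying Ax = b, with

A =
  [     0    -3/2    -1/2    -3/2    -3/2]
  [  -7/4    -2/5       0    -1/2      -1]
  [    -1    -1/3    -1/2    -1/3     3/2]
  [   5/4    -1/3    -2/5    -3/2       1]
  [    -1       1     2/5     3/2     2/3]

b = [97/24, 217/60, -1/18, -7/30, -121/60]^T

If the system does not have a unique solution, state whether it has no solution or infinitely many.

Row-reduce the augmented matrix:
Swap R1 and R2.
R1 ← R1 / (-7/4).
R3 ← R3 + 1·R1.
R4 ← R4 − 5/4·R1.
R5 ← R5 + 1·R1.
R2 ← R2 / (-3/2).
R1 ← R1 − 8/35·R2.
R3 ← R3 + 11/105·R2.
R4 ← R4 + 13/21·R2.
R5 ← R5 − 43/35·R2.
R3 ← R3 / (-293/630).
R1 ← R1 + 8/105·R3.
R2 ← R2 − 1/3·R3.
R4 ← R4 + 61/315·R3.
R5 ← R5 + 1/105·R3.
R4 ← R4 / (-5546/4395).
R1 ← R1 − 14/293·R4.
R2 ← R2 − 305/293·R4.
R3 ← R3 + 36/293·R4.
R5 ← R5 − 1629/2930·R4.
R5 ← R5 / (-593/16638).
R1 ← R1 + 38/2773·R5.
R2 ← R2 − 7095/2773·R5.
R3 ← R3 + 12975/2773·R5.
R4 ← R4 − 3/2773·R5.
Reading off the reduced rows gives x_1 = -1, x_2 = -7/4, x_3 = 8/3, x_4 = -4/3, x_5 = -1/2.

x_1 = -1, x_2 = -7/4, x_3 = 8/3, x_4 = -4/3, x_5 = -1/2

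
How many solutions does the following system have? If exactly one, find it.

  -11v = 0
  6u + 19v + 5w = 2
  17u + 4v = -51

Row-reduce the augmented matrix:
Swap R1 and R2.
R1 ← R1 / (6).
R3 ← R3 − 17·R1.
R2 ← R2 / (-11).
R1 ← R1 − 19/6·R2.
R3 ← R3 + 299/6·R2.
R3 ← R3 / (-85/6).
R1 ← R1 − 5/6·R3.
Reading off the reduced rows gives u = -3, v = 0, w = 4.

u = -3, v = 0, w = 4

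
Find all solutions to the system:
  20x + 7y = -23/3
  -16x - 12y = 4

x = -1/2, y = 1/3

Row-reduce the augmented matrix:
R1 ← R1 / (20).
R2 ← R2 + 16·R1.
R2 ← R2 / (-32/5).
R1 ← R1 − 7/20·R2.
Reading off the reduced rows gives x = -1/2, y = 1/3.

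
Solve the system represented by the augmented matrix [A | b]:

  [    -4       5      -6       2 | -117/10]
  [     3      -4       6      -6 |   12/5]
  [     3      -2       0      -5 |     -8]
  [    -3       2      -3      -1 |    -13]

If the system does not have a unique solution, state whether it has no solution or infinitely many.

x_1 = 2, x_2 = 3/2, x_3 = 13/5, x_4 = 11/5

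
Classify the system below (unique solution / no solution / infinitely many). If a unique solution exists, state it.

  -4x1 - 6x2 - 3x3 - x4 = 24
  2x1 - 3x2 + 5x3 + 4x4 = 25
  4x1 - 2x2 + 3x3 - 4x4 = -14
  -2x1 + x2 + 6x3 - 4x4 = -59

x1 = 3, x2 = -5, x3 = -4, x4 = 6

Row-reduce the augmented matrix:
R1 ← R1 / (-4).
R2 ← R2 − 2·R1.
R3 ← R3 − 4·R1.
R4 ← R4 + 2·R1.
R2 ← R2 / (-6).
R1 ← R1 − 3/2·R2.
R3 ← R3 + 8·R2.
R4 ← R4 − 4·R2.
R3 ← R3 / (-14/3).
R1 ← R1 − 13/8·R3.
R2 ← R2 + 7/12·R3.
R4 ← R4 − 59/6·R3.
R4 ← R4 / (-603/28).
R1 ← R1 + 251/112·R4.
R2 ← R2 − 5/8·R4.
R3 ← R3 − 29/14·R4.
Reading off the reduced rows gives x1 = 3, x2 = -5, x3 = -4, x4 = 6.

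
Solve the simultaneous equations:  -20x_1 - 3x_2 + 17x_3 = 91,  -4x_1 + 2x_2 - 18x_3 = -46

infinitely many solutions

Row-reduce:
R1 ← R1 / (-20).
R2 ← R2 + 4·R1.
R2 ← R2 / (13/5).
R1 ← R1 − 3/20·R2.
Rank is 2 with 3 unknowns, leaving x_3 free.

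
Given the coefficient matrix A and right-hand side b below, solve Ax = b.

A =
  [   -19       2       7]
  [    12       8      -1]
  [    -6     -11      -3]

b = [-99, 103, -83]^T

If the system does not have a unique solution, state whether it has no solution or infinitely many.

Row-reduce the augmented matrix:
R1 ← R1 / (-19).
R2 ← R2 − 12·R1.
R3 ← R3 + 6·R1.
R2 ← R2 / (176/19).
R1 ← R1 + 2/19·R2.
R3 ← R3 + 221/19·R2.
R3 ← R3 / (-161/176).
R1 ← R1 + 29/88·R3.
R2 ← R2 − 65/176·R3.
Reading off the reduced rows gives x_1 = 6, x_2 = 4, x_3 = 1.

x_1 = 6, x_2 = 4, x_3 = 1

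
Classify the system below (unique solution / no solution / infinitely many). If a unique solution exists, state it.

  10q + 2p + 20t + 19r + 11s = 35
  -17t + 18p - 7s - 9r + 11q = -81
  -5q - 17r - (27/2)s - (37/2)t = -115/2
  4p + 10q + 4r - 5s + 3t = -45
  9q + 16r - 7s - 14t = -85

Row-reduce:
R1 ← R1 / (2).
R2 ← R2 − 18·R1.
R4 ← R4 − 4·R1.
R2 ← R2 / (-79).
R1 ← R1 − 5·R2.
R3 ← R3 + 5·R2.
R4 ← R4 + 10·R2.
R5 ← R5 − 9·R2.
R3 ← R3 / (-443/79).
R1 ← R1 + 299/158·R3.
R2 ← R2 − 180/79·R3.
R4 ← R4 + 886/79·R3.
R5 ← R5 + 356/79·R3.
Swap R4 and R5.
R4 ← R4 / (-6033/443).
R1 ← R1 − 1919/1772·R4.
R2 ← R2 + 628/443·R4.
R3 ← R3 − 1073/886·R4.
Rank is 4 with 5 unknowns, leaving t free.

infinitely many solutions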